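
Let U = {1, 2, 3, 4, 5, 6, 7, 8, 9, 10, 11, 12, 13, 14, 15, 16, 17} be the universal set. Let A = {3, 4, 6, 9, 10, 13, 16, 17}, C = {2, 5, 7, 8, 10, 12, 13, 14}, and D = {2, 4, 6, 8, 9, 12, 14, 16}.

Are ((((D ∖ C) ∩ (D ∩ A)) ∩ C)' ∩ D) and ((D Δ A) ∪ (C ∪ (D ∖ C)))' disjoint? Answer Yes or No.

D ∖ C = {4, 6, 9, 16}
D ∩ A = {4, 6, 9, 16}
(D ∖ C) ∩ (D ∩ A) = {4, 6, 9, 16}
((D ∖ C) ∩ (D ∩ A)) ∩ C = {}
(((D ∖ C) ∩ (D ∩ A)) ∩ C)' = {1, 2, 3, 4, 5, 6, 7, 8, 9, 10, 11, 12, 13, 14, 15, 16, 17}
(((D ∖ C) ∩ (D ∩ A)) ∩ C)' ∩ D = {2, 4, 6, 8, 9, 12, 14, 16}
D Δ A = {2, 3, 8, 10, 12, 13, 14, 17}
C ∪ (D ∖ C) = {2, 4, 5, 6, 7, 8, 9, 10, 12, 13, 14, 16}
(D Δ A) ∪ (C ∪ (D ∖ C)) = {2, 3, 4, 5, 6, 7, 8, 9, 10, 12, 13, 14, 16, 17}
((D Δ A) ∪ (C ∪ (D ∖ C)))' = {1, 11, 15}
{2, 4, 6, 8, 9, 12, 14, 16} and {1, 11, 15} share no elements.

Yes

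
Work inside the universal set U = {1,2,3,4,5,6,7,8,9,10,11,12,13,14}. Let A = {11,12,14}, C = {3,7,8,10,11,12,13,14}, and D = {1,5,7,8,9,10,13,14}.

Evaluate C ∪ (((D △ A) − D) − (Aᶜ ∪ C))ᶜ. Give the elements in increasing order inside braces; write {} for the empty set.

{1,2,3,4,5,6,7,8,9,10,11,12,13,14}

D △ A = {1,5,7,8,9,10,11,12,13}
(D △ A) − D = {11,12}
Aᶜ = {1,2,3,4,5,6,7,8,9,10,13}
Aᶜ ∪ C = {1,2,3,4,5,6,7,8,9,10,11,12,13,14}
((D △ A) − D) − (Aᶜ ∪ C) = {}
(((D △ A) − D) − (Aᶜ ∪ C))ᶜ = {1,2,3,4,5,6,7,8,9,10,11,12,13,14}
C ∪ (((D △ A) − D) − (Aᶜ ∪ C))ᶜ = {1,2,3,4,5,6,7,8,9,10,11,12,13,14}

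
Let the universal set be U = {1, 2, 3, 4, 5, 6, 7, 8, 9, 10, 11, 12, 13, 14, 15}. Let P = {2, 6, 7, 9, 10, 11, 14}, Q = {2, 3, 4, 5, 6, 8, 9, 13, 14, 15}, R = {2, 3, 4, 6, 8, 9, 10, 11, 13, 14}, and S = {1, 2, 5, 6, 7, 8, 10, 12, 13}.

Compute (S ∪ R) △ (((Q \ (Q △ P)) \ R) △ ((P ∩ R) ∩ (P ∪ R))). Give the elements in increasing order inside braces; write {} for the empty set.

S ∪ R = {1, 2, 3, 4, 5, 6, 7, 8, 9, 10, 11, 12, 13, 14}
Q △ P = {3, 4, 5, 7, 8, 10, 11, 13, 15}
Q \ (Q △ P) = {2, 6, 9, 14}
(Q \ (Q △ P)) \ R = {}
P ∩ R = {2, 6, 9, 10, 11, 14}
P ∪ R = {2, 3, 4, 6, 7, 8, 9, 10, 11, 13, 14}
(P ∩ R) ∩ (P ∪ R) = {2, 6, 9, 10, 11, 14}
((Q \ (Q △ P)) \ R) △ ((P ∩ R) ∩ (P ∪ R)) = {2, 6, 9, 10, 11, 14}
(S ∪ R) △ (((Q \ (Q △ P)) \ R) △ ((P ∩ R) ∩ (P ∪ R))) = {1, 3, 4, 5, 7, 8, 12, 13}

{1, 3, 4, 5, 7, 8, 12, 13}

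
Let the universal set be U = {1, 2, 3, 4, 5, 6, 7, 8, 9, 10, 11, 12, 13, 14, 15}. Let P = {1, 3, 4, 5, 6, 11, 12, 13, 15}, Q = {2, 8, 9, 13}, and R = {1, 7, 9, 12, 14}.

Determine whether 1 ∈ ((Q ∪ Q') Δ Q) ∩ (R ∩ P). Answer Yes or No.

1 ∉ Q, so 1 ∈ Q'
1 ∉ Q and 1 ∈ Q', so 1 ∈ Q ∪ Q'
1 ∈ (Q ∪ Q') and 1 ∉ Q, so 1 ∈ (Q ∪ Q') Δ Q
1 ∈ R and 1 ∈ P, so 1 ∈ R ∩ P
1 ∈ ((Q ∪ Q') Δ Q) and 1 ∈ (R ∩ P), so 1 ∈ ((Q ∪ Q') Δ Q) ∩ (R ∩ P)

Yes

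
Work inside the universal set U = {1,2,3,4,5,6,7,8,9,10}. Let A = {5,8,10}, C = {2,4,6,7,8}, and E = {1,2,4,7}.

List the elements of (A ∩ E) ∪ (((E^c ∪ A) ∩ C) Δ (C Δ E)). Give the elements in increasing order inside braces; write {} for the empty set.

A ∩ E = {}
E^c = {3,5,6,8,9,10}
E^c ∪ A = {3,5,6,8,9,10}
(E^c ∪ A) ∩ C = {6,8}
C Δ E = {1,6,8}
((E^c ∪ A) ∩ C) Δ (C Δ E) = {1}
(A ∩ E) ∪ (((E^c ∪ A) ∩ C) Δ (C Δ E)) = {1}

{1}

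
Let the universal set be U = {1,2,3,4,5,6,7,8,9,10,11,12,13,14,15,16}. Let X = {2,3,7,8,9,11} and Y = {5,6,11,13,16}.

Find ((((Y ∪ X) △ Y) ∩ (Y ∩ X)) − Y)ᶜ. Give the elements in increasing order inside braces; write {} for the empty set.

Y ∪ X = {2,3,5,6,7,8,9,11,13,16}
(Y ∪ X) △ Y = {2,3,7,8,9}
Y ∩ X = {11}
((Y ∪ X) △ Y) ∩ (Y ∩ X) = {}
(((Y ∪ X) △ Y) ∩ (Y ∩ X)) − Y = {}
((((Y ∪ X) △ Y) ∩ (Y ∩ X)) − Y)ᶜ = {1,2,3,4,5,6,7,8,9,10,11,12,13,14,15,16}

{1,2,3,4,5,6,7,8,9,10,11,12,13,14,15,16}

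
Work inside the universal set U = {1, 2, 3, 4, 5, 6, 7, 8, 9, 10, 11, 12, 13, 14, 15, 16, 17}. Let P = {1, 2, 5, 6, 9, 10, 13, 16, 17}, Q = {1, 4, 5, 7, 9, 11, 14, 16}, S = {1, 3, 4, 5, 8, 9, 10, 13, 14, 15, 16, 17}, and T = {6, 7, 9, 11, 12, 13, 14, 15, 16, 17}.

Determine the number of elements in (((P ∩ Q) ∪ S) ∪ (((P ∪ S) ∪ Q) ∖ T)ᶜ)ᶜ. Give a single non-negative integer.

P ∩ Q = {1, 5, 9, 16}
(P ∩ Q) ∪ S = {1, 3, 4, 5, 8, 9, 10, 13, 14, 15, 16, 17}
P ∪ S = {1, 2, 3, 4, 5, 6, 8, 9, 10, 13, 14, 15, 16, 17}
(P ∪ S) ∪ Q = {1, 2, 3, 4, 5, 6, 7, 8, 9, 10, 11, 13, 14, 15, 16, 17}
((P ∪ S) ∪ Q) ∖ T = {1, 2, 3, 4, 5, 8, 10}
(((P ∪ S) ∪ Q) ∖ T)ᶜ = {6, 7, 9, 11, 12, 13, 14, 15, 16, 17}
((P ∩ Q) ∪ S) ∪ (((P ∪ S) ∪ Q) ∖ T)ᶜ = {1, 3, 4, 5, 6, 7, 8, 9, 10, 11, 12, 13, 14, 15, 16, 17}
(((P ∩ Q) ∪ S) ∪ (((P ∪ S) ∪ Q) ∖ T)ᶜ)ᶜ = {2}
|(((P ∩ Q) ∪ S) ∪ (((P ∪ S) ∪ Q) ∖ T)ᶜ)ᶜ| = 1

1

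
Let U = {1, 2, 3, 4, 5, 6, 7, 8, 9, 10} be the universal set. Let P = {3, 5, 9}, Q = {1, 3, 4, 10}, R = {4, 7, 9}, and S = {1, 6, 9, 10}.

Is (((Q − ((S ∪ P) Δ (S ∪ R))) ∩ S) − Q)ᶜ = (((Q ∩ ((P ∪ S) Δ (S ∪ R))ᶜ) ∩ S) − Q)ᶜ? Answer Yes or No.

Yes

S ∪ P = {1, 3, 5, 6, 9, 10}
S ∪ R = {1, 4, 6, 7, 9, 10}
(S ∪ P) Δ (S ∪ R) = {3, 4, 5, 7}
Q − ((S ∪ P) Δ (S ∪ R)) = {1, 10}
(Q − ((S ∪ P) Δ (S ∪ R))) ∩ S = {1, 10}
((Q − ((S ∪ P) Δ (S ∪ R))) ∩ S) − Q = {}
(((Q − ((S ∪ P) Δ (S ∪ R))) ∩ S) − Q)ᶜ = {1, 2, 3, 4, 5, 6, 7, 8, 9, 10}
P ∪ S = {1, 3, 5, 6, 9, 10}
(P ∪ S) Δ (S ∪ R) = {3, 4, 5, 7}
((P ∪ S) Δ (S ∪ R))ᶜ = {1, 2, 6, 8, 9, 10}
Q ∩ ((P ∪ S) Δ (S ∪ R))ᶜ = {1, 10}
(Q ∩ ((P ∪ S) Δ (S ∪ R))ᶜ) ∩ S = {1, 10}
((Q ∩ ((P ∪ S) Δ (S ∪ R))ᶜ) ∩ S) − Q = {}
(((Q ∩ ((P ∪ S) Δ (S ∪ R))ᶜ) ∩ S) − Q)ᶜ = {1, 2, 3, 4, 5, 6, 7, 8, 9, 10}
Both equal {1, 2, 3, 4, 5, 6, 7, 8, 9, 10}, so (((Q − ((S ∪ P) Δ (S ∪ R))) ∩ S) − Q)ᶜ = (((Q ∩ ((P ∪ S) Δ (S ∪ R))ᶜ) ∩ S) − Q)ᶜ.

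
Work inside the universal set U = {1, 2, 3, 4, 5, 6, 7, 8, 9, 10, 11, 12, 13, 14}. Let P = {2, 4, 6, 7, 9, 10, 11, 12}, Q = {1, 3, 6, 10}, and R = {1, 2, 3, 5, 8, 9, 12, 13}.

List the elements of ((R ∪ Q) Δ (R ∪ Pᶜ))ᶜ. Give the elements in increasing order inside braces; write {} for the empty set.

{1, 2, 3, 4, 5, 7, 8, 9, 11, 12, 13}

R ∪ Q = {1, 2, 3, 5, 6, 8, 9, 10, 12, 13}
Pᶜ = {1, 3, 5, 8, 13, 14}
R ∪ Pᶜ = {1, 2, 3, 5, 8, 9, 12, 13, 14}
(R ∪ Q) Δ (R ∪ Pᶜ) = {6, 10, 14}
((R ∪ Q) Δ (R ∪ Pᶜ))ᶜ = {1, 2, 3, 4, 5, 7, 8, 9, 11, 12, 13}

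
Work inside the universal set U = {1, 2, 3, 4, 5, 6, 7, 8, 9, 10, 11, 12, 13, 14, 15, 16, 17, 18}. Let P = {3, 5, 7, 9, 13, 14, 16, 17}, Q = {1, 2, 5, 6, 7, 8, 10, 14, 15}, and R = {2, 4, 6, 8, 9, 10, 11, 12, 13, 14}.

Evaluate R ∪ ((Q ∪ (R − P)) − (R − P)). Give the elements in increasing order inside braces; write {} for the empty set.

{1, 2, 4, 5, 6, 7, 8, 9, 10, 11, 12, 13, 14, 15}

R − P = {2, 4, 6, 8, 10, 11, 12}
Q ∪ (R − P) = {1, 2, 4, 5, 6, 7, 8, 10, 11, 12, 14, 15}
(Q ∪ (R − P)) − (R − P) = {1, 5, 7, 14, 15}
R ∪ ((Q ∪ (R − P)) − (R − P)) = {1, 2, 4, 5, 6, 7, 8, 9, 10, 11, 12, 13, 14, 15}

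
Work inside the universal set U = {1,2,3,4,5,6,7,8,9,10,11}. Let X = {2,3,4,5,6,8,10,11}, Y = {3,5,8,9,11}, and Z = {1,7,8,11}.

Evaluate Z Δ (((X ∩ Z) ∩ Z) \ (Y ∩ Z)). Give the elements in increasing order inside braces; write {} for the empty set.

{1,7,8,11}

X ∩ Z = {8,11}
(X ∩ Z) ∩ Z = {8,11}
Y ∩ Z = {8,11}
((X ∩ Z) ∩ Z) \ (Y ∩ Z) = {}
Z Δ (((X ∩ Z) ∩ Z) \ (Y ∩ Z)) = {1,7,8,11}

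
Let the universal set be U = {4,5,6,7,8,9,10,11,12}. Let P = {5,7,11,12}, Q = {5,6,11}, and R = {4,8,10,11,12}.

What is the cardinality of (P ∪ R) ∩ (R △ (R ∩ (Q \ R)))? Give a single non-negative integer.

P ∪ R = {4,5,7,8,10,11,12}
Q \ R = {5,6}
R ∩ (Q \ R) = {}
R △ (R ∩ (Q \ R)) = {4,8,10,11,12}
(P ∪ R) ∩ (R △ (R ∩ (Q \ R))) = {4,8,10,11,12}
|(P ∪ R) ∩ (R △ (R ∩ (Q \ R)))| = 5

5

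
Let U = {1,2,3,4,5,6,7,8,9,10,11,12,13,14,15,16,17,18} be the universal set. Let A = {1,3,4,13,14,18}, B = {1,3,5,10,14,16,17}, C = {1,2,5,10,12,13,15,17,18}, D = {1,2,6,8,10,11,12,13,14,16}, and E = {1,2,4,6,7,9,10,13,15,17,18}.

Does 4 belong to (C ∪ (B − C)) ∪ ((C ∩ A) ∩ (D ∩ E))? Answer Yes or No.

No

4 ∉ B and 4 ∉ C, so 4 ∉ B − C
4 ∉ C and 4 ∉ (B − C), so 4 ∉ C ∪ (B − C)
4 ∉ C and 4 ∈ A, so 4 ∉ C ∩ A
4 ∉ D and 4 ∈ E, so 4 ∉ D ∩ E
4 ∉ (C ∩ A) and 4 ∉ (D ∩ E), so 4 ∉ (C ∩ A) ∩ (D ∩ E)
4 ∉ (C ∪ (B − C)) and 4 ∉ ((C ∩ A) ∩ (D ∩ E)), so 4 ∉ (C ∪ (B − C)) ∪ ((C ∩ A) ∩ (D ∩ E))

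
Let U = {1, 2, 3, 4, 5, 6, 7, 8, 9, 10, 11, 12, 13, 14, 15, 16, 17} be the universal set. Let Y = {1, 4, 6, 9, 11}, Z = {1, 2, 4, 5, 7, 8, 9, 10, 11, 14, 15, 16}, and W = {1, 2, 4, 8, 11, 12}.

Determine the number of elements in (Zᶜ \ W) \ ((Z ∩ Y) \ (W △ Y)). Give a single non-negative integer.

Zᶜ = {3, 6, 12, 13, 17}
Zᶜ \ W = {3, 6, 13, 17}
Z ∩ Y = {1, 4, 9, 11}
W △ Y = {2, 6, 8, 9, 12}
(Z ∩ Y) \ (W △ Y) = {1, 4, 11}
(Zᶜ \ W) \ ((Z ∩ Y) \ (W △ Y)) = {3, 6, 13, 17}
|(Zᶜ \ W) \ ((Z ∩ Y) \ (W △ Y))| = 4

4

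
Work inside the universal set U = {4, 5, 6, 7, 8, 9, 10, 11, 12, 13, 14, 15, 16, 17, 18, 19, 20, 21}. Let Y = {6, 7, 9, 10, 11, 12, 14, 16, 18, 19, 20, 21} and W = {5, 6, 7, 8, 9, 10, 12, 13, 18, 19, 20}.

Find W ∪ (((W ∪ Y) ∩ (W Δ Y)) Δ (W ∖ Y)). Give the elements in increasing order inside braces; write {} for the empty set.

W ∪ Y = {5, 6, 7, 8, 9, 10, 11, 12, 13, 14, 16, 18, 19, 20, 21}
W Δ Y = {5, 8, 11, 13, 14, 16, 21}
(W ∪ Y) ∩ (W Δ Y) = {5, 8, 11, 13, 14, 16, 21}
W ∖ Y = {5, 8, 13}
((W ∪ Y) ∩ (W Δ Y)) Δ (W ∖ Y) = {11, 14, 16, 21}
W ∪ (((W ∪ Y) ∩ (W Δ Y)) Δ (W ∖ Y)) = {5, 6, 7, 8, 9, 10, 11, 12, 13, 14, 16, 18, 19, 20, 21}

{5, 6, 7, 8, 9, 10, 11, 12, 13, 14, 16, 18, 19, 20, 21}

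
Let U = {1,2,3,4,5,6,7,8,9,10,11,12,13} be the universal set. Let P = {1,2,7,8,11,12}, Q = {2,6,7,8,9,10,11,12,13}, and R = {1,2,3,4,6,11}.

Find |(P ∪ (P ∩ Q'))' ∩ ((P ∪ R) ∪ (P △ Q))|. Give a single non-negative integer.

6

Q' = {1,3,4,5}
P ∩ Q' = {1}
P ∪ (P ∩ Q') = {1,2,7,8,11,12}
(P ∪ (P ∩ Q'))' = {3,4,5,6,9,10,13}
P ∪ R = {1,2,3,4,6,7,8,11,12}
P △ Q = {1,6,9,10,13}
(P ∪ R) ∪ (P △ Q) = {1,2,3,4,6,7,8,9,10,11,12,13}
(P ∪ (P ∩ Q'))' ∩ ((P ∪ R) ∪ (P △ Q)) = {3,4,6,9,10,13}
|(P ∪ (P ∩ Q'))' ∩ ((P ∪ R) ∪ (P △ Q))| = 6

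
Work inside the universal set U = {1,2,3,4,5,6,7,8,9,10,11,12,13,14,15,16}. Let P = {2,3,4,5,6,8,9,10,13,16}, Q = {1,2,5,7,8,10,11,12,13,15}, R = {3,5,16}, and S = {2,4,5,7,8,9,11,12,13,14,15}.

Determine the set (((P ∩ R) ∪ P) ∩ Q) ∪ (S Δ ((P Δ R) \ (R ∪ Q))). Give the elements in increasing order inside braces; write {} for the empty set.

{2,5,6,7,8,10,11,12,13,14,15}

P ∩ R = {3,5,16}
(P ∩ R) ∪ P = {2,3,4,5,6,8,9,10,13,16}
((P ∩ R) ∪ P) ∩ Q = {2,5,8,10,13}
P Δ R = {2,4,6,8,9,10,13}
R ∪ Q = {1,2,3,5,7,8,10,11,12,13,15,16}
(P Δ R) \ (R ∪ Q) = {4,6,9}
S Δ ((P Δ R) \ (R ∪ Q)) = {2,5,6,7,8,11,12,13,14,15}
(((P ∩ R) ∪ P) ∩ Q) ∪ (S Δ ((P Δ R) \ (R ∪ Q))) = {2,5,6,7,8,10,11,12,13,14,15}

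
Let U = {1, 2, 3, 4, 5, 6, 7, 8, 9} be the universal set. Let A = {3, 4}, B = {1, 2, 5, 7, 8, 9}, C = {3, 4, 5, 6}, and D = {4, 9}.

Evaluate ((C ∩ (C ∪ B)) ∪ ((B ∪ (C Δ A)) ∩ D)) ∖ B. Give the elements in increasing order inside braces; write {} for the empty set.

C ∪ B = {1, 2, 3, 4, 5, 6, 7, 8, 9}
C ∩ (C ∪ B) = {3, 4, 5, 6}
C Δ A = {5, 6}
B ∪ (C Δ A) = {1, 2, 5, 6, 7, 8, 9}
(B ∪ (C Δ A)) ∩ D = {9}
(C ∩ (C ∪ B)) ∪ ((B ∪ (C Δ A)) ∩ D) = {3, 4, 5, 6, 9}
((C ∩ (C ∪ B)) ∪ ((B ∪ (C Δ A)) ∩ D)) ∖ B = {3, 4, 6}

{3, 4, 6}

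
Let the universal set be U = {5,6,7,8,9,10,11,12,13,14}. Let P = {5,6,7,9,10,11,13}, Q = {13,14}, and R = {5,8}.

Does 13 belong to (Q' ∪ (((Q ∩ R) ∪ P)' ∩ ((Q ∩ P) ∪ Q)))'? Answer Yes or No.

13 ∈ Q, so 13 ∉ Q'
13 ∈ Q and 13 ∉ R, so 13 ∉ Q ∩ R
13 ∉ (Q ∩ R) and 13 ∈ P, so 13 ∈ (Q ∩ R) ∪ P
13 ∉ ((Q ∩ R) ∪ P)' since 13 ∈ ((Q ∩ R) ∪ P)
13 ∈ Q and 13 ∈ P, so 13 ∈ Q ∩ P
13 ∈ (Q ∩ P) and 13 ∈ Q, so 13 ∈ (Q ∩ P) ∪ Q
13 ∉ ((Q ∩ R) ∪ P)' and 13 ∈ ((Q ∩ P) ∪ Q), so 13 ∉ ((Q ∩ R) ∪ P)' ∩ ((Q ∩ P) ∪ Q)
13 ∉ Q' and 13 ∉ (((Q ∩ R) ∪ P)' ∩ ((Q ∩ P) ∪ Q)), so 13 ∉ Q' ∪ (((Q ∩ R) ∪ P)' ∩ ((Q ∩ P) ∪ Q))
13 ∈ (Q' ∪ (((Q ∩ R) ∪ P)' ∩ ((Q ∩ P) ∪ Q)))' since 13 ∉ (Q' ∪ (((Q ∩ R) ∪ P)' ∩ ((Q ∩ P) ∪ Q)))

Yes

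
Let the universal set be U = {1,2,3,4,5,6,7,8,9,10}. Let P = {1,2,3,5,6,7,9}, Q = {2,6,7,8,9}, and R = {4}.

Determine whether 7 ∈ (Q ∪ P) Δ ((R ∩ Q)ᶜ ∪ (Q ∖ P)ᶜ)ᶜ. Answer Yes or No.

7 ∈ Q and 7 ∈ P, so 7 ∈ Q ∪ P
7 ∉ R and 7 ∈ Q, so 7 ∉ R ∩ Q
7 ∈ (R ∩ Q)ᶜ since 7 ∉ (R ∩ Q)
7 ∈ Q and 7 ∈ P, so 7 ∉ Q ∖ P
7 ∈ (Q ∖ P)ᶜ since 7 ∉ (Q ∖ P)
7 ∈ (R ∩ Q)ᶜ and 7 ∈ (Q ∖ P)ᶜ, so 7 ∈ (R ∩ Q)ᶜ ∪ (Q ∖ P)ᶜ
7 ∉ ((R ∩ Q)ᶜ ∪ (Q ∖ P)ᶜ)ᶜ since 7 ∈ ((R ∩ Q)ᶜ ∪ (Q ∖ P)ᶜ)
7 ∈ (Q ∪ P) and 7 ∉ ((R ∩ Q)ᶜ ∪ (Q ∖ P)ᶜ)ᶜ, so 7 ∈ (Q ∪ P) Δ ((R ∩ Q)ᶜ ∪ (Q ∖ P)ᶜ)ᶜ

Yes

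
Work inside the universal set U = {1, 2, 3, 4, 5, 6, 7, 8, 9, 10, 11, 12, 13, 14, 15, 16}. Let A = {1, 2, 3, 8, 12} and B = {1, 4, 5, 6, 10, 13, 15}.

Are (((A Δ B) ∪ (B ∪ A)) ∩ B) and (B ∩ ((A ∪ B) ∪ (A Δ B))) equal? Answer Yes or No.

A Δ B = {2, 3, 4, 5, 6, 8, 10, 12, 13, 15}
B ∪ A = {1, 2, 3, 4, 5, 6, 8, 10, 12, 13, 15}
(A Δ B) ∪ (B ∪ A) = {1, 2, 3, 4, 5, 6, 8, 10, 12, 13, 15}
((A Δ B) ∪ (B ∪ A)) ∩ B = {1, 4, 5, 6, 10, 13, 15}
A ∪ B = {1, 2, 3, 4, 5, 6, 8, 10, 12, 13, 15}
(A ∪ B) ∪ (A Δ B) = {1, 2, 3, 4, 5, 6, 8, 10, 12, 13, 15}
B ∩ ((A ∪ B) ∪ (A Δ B)) = {1, 4, 5, 6, 10, 13, 15}
Both equal {1, 4, 5, 6, 10, 13, 15}, so ((A Δ B) ∪ (B ∪ A)) ∩ B = B ∩ ((A ∪ B) ∪ (A Δ B)).

Yes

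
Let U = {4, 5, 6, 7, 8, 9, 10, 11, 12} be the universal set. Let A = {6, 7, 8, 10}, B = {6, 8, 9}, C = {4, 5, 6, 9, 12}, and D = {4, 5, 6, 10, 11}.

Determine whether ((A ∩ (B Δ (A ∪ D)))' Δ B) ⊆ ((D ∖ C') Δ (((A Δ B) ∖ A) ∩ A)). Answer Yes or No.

A ∪ D = {4, 5, 6, 7, 8, 10, 11}
B Δ (A ∪ D) = {4, 5, 7, 9, 10, 11}
A ∩ (B Δ (A ∪ D)) = {7, 10}
(A ∩ (B Δ (A ∪ D)))' = {4, 5, 6, 8, 9, 11, 12}
(A ∩ (B Δ (A ∪ D)))' Δ B = {4, 5, 11, 12}
C' = {7, 8, 10, 11}
D ∖ C' = {4, 5, 6}
A Δ B = {7, 9, 10}
(A Δ B) ∖ A = {9}
((A Δ B) ∖ A) ∩ A = {}
(D ∖ C') Δ (((A Δ B) ∖ A) ∩ A) = {4, 5, 6}
11 ∈ (A ∩ (B Δ (A ∪ D)))' Δ B but 11 ∉ (D ∖ C') Δ (((A Δ B) ∖ A) ∩ A), so the inclusion fails.

No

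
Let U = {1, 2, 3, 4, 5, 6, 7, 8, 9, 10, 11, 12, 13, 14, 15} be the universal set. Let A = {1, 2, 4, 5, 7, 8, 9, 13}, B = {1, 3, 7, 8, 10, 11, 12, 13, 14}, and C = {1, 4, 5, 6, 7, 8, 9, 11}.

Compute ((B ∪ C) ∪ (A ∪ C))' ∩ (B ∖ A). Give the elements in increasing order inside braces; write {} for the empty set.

B ∪ C = {1, 3, 4, 5, 6, 7, 8, 9, 10, 11, 12, 13, 14}
A ∪ C = {1, 2, 4, 5, 6, 7, 8, 9, 11, 13}
(B ∪ C) ∪ (A ∪ C) = {1, 2, 3, 4, 5, 6, 7, 8, 9, 10, 11, 12, 13, 14}
((B ∪ C) ∪ (A ∪ C))' = {15}
B ∖ A = {3, 10, 11, 12, 14}
((B ∪ C) ∪ (A ∪ C))' ∩ (B ∖ A) = {}

{}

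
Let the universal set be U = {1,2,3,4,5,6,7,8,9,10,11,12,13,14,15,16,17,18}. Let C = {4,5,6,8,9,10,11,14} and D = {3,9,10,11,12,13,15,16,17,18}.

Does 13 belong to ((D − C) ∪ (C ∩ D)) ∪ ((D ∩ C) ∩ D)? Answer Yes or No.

13 ∈ D and 13 ∉ C, so 13 ∈ D − C
13 ∉ C and 13 ∈ D, so 13 ∉ C ∩ D
13 ∈ (D − C) and 13 ∉ (C ∩ D), so 13 ∈ (D − C) ∪ (C ∩ D)
13 ∈ D and 13 ∉ C, so 13 ∉ D ∩ C
13 ∉ (D ∩ C) and 13 ∈ D, so 13 ∉ (D ∩ C) ∩ D
13 ∈ ((D − C) ∪ (C ∩ D)) and 13 ∉ ((D ∩ C) ∩ D), so 13 ∈ ((D − C) ∪ (C ∩ D)) ∪ ((D ∩ C) ∩ D)

Yes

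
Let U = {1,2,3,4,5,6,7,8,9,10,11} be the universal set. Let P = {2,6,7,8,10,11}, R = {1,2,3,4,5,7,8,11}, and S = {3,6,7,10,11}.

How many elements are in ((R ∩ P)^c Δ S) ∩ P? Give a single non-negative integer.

R ∩ P = {2,7,8,11}
(R ∩ P)^c = {1,3,4,5,6,9,10}
(R ∩ P)^c Δ S = {1,4,5,7,9,11}
((R ∩ P)^c Δ S) ∩ P = {7,11}
|((R ∩ P)^c Δ S) ∩ P| = 2

2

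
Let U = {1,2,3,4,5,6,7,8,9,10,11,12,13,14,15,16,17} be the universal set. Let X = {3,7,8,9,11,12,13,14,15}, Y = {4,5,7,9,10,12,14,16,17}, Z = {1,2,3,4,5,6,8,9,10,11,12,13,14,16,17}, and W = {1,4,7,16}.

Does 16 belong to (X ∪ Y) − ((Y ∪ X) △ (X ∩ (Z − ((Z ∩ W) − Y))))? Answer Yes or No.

No

16 ∉ X and 16 ∈ Y, so 16 ∈ X ∪ Y
16 ∈ Y and 16 ∉ X, so 16 ∈ Y ∪ X
16 ∈ Z and 16 ∈ W, so 16 ∈ Z ∩ W
16 ∈ (Z ∩ W) and 16 ∈ Y, so 16 ∉ (Z ∩ W) − Y
16 ∈ Z and 16 ∉ ((Z ∩ W) − Y), so 16 ∈ Z − ((Z ∩ W) − Y)
16 ∉ X and 16 ∈ (Z − ((Z ∩ W) − Y)), so 16 ∉ X ∩ (Z − ((Z ∩ W) − Y))
16 ∈ (Y ∪ X) and 16 ∉ (X ∩ (Z − ((Z ∩ W) − Y))), so 16 ∈ (Y ∪ X) △ (X ∩ (Z − ((Z ∩ W) − Y)))
16 ∈ (X ∪ Y) and 16 ∈ ((Y ∪ X) △ (X ∩ (Z − ((Z ∩ W) − Y)))), so 16 ∉ (X ∪ Y) − ((Y ∪ X) △ (X ∩ (Z − ((Z ∩ W) − Y))))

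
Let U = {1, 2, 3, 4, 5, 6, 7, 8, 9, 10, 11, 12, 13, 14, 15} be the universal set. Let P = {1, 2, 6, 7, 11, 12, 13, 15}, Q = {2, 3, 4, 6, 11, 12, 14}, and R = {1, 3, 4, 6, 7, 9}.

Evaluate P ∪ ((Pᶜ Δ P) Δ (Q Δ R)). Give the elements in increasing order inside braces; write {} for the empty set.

{1, 2, 3, 4, 5, 6, 7, 8, 10, 11, 12, 13, 15}

Pᶜ = {3, 4, 5, 8, 9, 10, 14}
Pᶜ Δ P = {1, 2, 3, 4, 5, 6, 7, 8, 9, 10, 11, 12, 13, 14, 15}
Q Δ R = {1, 2, 7, 9, 11, 12, 14}
(Pᶜ Δ P) Δ (Q Δ R) = {3, 4, 5, 6, 8, 10, 13, 15}
P ∪ ((Pᶜ Δ P) Δ (Q Δ R)) = {1, 2, 3, 4, 5, 6, 7, 8, 10, 11, 12, 13, 15}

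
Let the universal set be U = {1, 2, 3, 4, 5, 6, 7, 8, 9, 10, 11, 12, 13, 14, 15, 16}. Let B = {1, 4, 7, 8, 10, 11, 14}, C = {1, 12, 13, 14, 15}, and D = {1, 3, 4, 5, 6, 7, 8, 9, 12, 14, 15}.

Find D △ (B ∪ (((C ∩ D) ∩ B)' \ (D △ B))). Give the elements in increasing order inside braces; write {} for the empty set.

C ∩ D = {1, 12, 14, 15}
(C ∩ D) ∩ B = {1, 14}
((C ∩ D) ∩ B)' = {2, 3, 4, 5, 6, 7, 8, 9, 10, 11, 12, 13, 15, 16}
D △ B = {3, 5, 6, 9, 10, 11, 12, 15}
((C ∩ D) ∩ B)' \ (D △ B) = {2, 4, 7, 8, 13, 16}
B ∪ (((C ∩ D) ∩ B)' \ (D △ B)) = {1, 2, 4, 7, 8, 10, 11, 13, 14, 16}
D △ (B ∪ (((C ∩ D) ∩ B)' \ (D △ B))) = {2, 3, 5, 6, 9, 10, 11, 12, 13, 15, 16}

{2, 3, 5, 6, 9, 10, 11, 12, 13, 15, 16}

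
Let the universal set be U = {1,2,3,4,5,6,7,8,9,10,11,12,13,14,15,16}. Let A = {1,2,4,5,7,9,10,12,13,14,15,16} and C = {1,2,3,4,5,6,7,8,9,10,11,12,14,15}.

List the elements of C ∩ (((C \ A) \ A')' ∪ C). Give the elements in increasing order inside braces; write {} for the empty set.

C \ A = {3,6,8,11}
A' = {3,6,8,11}
(C \ A) \ A' = {}
((C \ A) \ A')' = {1,2,3,4,5,6,7,8,9,10,11,12,13,14,15,16}
((C \ A) \ A')' ∪ C = {1,2,3,4,5,6,7,8,9,10,11,12,13,14,15,16}
C ∩ (((C \ A) \ A')' ∪ C) = {1,2,3,4,5,6,7,8,9,10,11,12,14,15}

{1,2,3,4,5,6,7,8,9,10,11,12,14,15}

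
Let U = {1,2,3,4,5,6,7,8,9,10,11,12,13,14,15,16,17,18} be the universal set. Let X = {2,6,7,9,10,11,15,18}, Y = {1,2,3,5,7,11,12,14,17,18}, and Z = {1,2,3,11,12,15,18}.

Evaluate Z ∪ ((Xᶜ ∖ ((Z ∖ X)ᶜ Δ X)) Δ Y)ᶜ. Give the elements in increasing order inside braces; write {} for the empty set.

{1,2,3,4,6,8,9,10,11,12,13,15,16,18}

Xᶜ = {1,3,4,5,8,12,13,14,16,17}
Z ∖ X = {1,3,12}
(Z ∖ X)ᶜ = {2,4,5,6,7,8,9,10,11,13,14,15,16,17,18}
(Z ∖ X)ᶜ Δ X = {4,5,8,13,14,16,17}
Xᶜ ∖ ((Z ∖ X)ᶜ Δ X) = {1,3,12}
(Xᶜ ∖ ((Z ∖ X)ᶜ Δ X)) Δ Y = {2,5,7,11,14,17,18}
((Xᶜ ∖ ((Z ∖ X)ᶜ Δ X)) Δ Y)ᶜ = {1,3,4,6,8,9,10,12,13,15,16}
Z ∪ ((Xᶜ ∖ ((Z ∖ X)ᶜ Δ X)) Δ Y)ᶜ = {1,2,3,4,6,8,9,10,11,12,13,15,16,18}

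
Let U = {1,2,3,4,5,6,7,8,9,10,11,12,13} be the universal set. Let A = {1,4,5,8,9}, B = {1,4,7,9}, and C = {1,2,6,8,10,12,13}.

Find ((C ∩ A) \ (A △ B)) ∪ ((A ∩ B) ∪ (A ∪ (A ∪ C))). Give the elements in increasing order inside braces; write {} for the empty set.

C ∩ A = {1,8}
A △ B = {5,7,8}
(C ∩ A) \ (A △ B) = {1}
A ∩ B = {1,4,9}
A ∪ C = {1,2,4,5,6,8,9,10,12,13}
A ∪ (A ∪ C) = {1,2,4,5,6,8,9,10,12,13}
(A ∩ B) ∪ (A ∪ (A ∪ C)) = {1,2,4,5,6,8,9,10,12,13}
((C ∩ A) \ (A △ B)) ∪ ((A ∩ B) ∪ (A ∪ (A ∪ C))) = {1,2,4,5,6,8,9,10,12,13}

{1,2,4,5,6,8,9,10,12,13}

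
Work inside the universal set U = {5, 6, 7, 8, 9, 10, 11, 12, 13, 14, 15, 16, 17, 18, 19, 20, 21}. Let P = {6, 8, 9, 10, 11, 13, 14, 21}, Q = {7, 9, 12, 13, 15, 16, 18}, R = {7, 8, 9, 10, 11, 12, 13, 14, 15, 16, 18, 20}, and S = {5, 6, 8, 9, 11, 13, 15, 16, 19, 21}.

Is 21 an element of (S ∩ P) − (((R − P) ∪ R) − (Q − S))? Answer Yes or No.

Yes

21 ∈ S and 21 ∈ P, so 21 ∈ S ∩ P
21 ∉ R and 21 ∈ P, so 21 ∉ R − P
21 ∉ (R − P) and 21 ∉ R, so 21 ∉ (R − P) ∪ R
21 ∉ Q and 21 ∈ S, so 21 ∉ Q − S
21 ∉ ((R − P) ∪ R) and 21 ∉ (Q − S), so 21 ∉ ((R − P) ∪ R) − (Q − S)
21 ∈ (S ∩ P) and 21 ∉ (((R − P) ∪ R) − (Q − S)), so 21 ∈ (S ∩ P) − (((R − P) ∪ R) − (Q − S))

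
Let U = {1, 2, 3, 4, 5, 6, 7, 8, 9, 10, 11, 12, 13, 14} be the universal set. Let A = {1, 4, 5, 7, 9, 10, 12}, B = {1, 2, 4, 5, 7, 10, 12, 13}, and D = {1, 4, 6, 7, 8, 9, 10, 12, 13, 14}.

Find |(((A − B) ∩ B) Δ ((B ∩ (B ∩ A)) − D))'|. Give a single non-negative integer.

A − B = {9}
(A − B) ∩ B = {}
B ∩ A = {1, 4, 5, 7, 10, 12}
B ∩ (B ∩ A) = {1, 4, 5, 7, 10, 12}
(B ∩ (B ∩ A)) − D = {5}
((A − B) ∩ B) Δ ((B ∩ (B ∩ A)) − D) = {5}
(((A − B) ∩ B) Δ ((B ∩ (B ∩ A)) − D))' = {1, 2, 3, 4, 6, 7, 8, 9, 10, 11, 12, 13, 14}
|(((A − B) ∩ B) Δ ((B ∩ (B ∩ A)) − D))'| = 13

13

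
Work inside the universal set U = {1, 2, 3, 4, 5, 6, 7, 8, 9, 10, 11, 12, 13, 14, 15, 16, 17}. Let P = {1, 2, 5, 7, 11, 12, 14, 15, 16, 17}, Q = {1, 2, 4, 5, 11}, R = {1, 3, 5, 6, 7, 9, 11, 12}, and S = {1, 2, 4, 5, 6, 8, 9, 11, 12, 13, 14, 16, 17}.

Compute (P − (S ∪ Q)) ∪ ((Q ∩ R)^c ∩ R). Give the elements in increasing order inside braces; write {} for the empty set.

{3, 6, 7, 9, 12, 15}

S ∪ Q = {1, 2, 4, 5, 6, 8, 9, 11, 12, 13, 14, 16, 17}
P − (S ∪ Q) = {7, 15}
Q ∩ R = {1, 5, 11}
(Q ∩ R)^c = {2, 3, 4, 6, 7, 8, 9, 10, 12, 13, 14, 15, 16, 17}
(Q ∩ R)^c ∩ R = {3, 6, 7, 9, 12}
(P − (S ∪ Q)) ∪ ((Q ∩ R)^c ∩ R) = {3, 6, 7, 9, 12, 15}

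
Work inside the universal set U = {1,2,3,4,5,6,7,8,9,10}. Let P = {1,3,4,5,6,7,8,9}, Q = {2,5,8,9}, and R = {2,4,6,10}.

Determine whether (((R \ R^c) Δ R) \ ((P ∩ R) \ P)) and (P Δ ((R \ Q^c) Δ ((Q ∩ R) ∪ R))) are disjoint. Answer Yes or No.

Yes

R^c = {1,3,5,7,8,9}
R \ R^c = {2,4,6,10}
(R \ R^c) Δ R = {}
P ∩ R = {4,6}
(P ∩ R) \ P = {}
((R \ R^c) Δ R) \ ((P ∩ R) \ P) = {}
Q^c = {1,3,4,6,7,10}
R \ Q^c = {2}
Q ∩ R = {2}
(Q ∩ R) ∪ R = {2,4,6,10}
(R \ Q^c) Δ ((Q ∩ R) ∪ R) = {4,6,10}
P Δ ((R \ Q^c) Δ ((Q ∩ R) ∪ R)) = {1,3,5,7,8,9,10}
{} and {1,3,5,7,8,9,10} share no elements.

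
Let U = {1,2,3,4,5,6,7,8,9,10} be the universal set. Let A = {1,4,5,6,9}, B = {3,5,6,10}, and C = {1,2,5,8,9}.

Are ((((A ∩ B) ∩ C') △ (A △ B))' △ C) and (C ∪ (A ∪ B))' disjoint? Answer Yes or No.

No

A ∩ B = {5,6}
C' = {3,4,6,7,10}
(A ∩ B) ∩ C' = {6}
A △ B = {1,3,4,9,10}
((A ∩ B) ∩ C') △ (A △ B) = {1,3,4,6,9,10}
(((A ∩ B) ∩ C') △ (A △ B))' = {2,5,7,8}
(((A ∩ B) ∩ C') △ (A △ B))' △ C = {1,7,9}
A ∪ B = {1,3,4,5,6,9,10}
C ∪ (A ∪ B) = {1,2,3,4,5,6,8,9,10}
(C ∪ (A ∪ B))' = {7}
7 lies in both, so they are not disjoint.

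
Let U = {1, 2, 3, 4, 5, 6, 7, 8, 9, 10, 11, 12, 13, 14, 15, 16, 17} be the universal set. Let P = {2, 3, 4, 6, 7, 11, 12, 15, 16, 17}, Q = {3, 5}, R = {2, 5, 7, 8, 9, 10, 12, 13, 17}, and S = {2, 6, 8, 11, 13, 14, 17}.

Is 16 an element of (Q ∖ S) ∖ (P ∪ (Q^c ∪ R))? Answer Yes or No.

No

16 ∉ Q and 16 ∉ S, so 16 ∉ Q ∖ S
16 ∉ Q, so 16 ∈ Q^c
16 ∈ Q^c and 16 ∉ R, so 16 ∈ Q^c ∪ R
16 ∈ P and 16 ∈ (Q^c ∪ R), so 16 ∈ P ∪ (Q^c ∪ R)
16 ∉ (Q ∖ S) and 16 ∈ (P ∪ (Q^c ∪ R)), so 16 ∉ (Q ∖ S) ∖ (P ∪ (Q^c ∪ R))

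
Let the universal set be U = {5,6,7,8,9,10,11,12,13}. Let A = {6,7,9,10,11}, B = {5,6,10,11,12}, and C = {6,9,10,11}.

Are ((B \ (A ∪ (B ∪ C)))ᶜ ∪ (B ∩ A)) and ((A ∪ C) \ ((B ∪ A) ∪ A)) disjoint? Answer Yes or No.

Yes

B ∪ C = {5,6,9,10,11,12}
A ∪ (B ∪ C) = {5,6,7,9,10,11,12}
B \ (A ∪ (B ∪ C)) = {}
(B \ (A ∪ (B ∪ C)))ᶜ = {5,6,7,8,9,10,11,12,13}
B ∩ A = {6,10,11}
(B \ (A ∪ (B ∪ C)))ᶜ ∪ (B ∩ A) = {5,6,7,8,9,10,11,12,13}
A ∪ C = {6,7,9,10,11}
B ∪ A = {5,6,7,9,10,11,12}
(B ∪ A) ∪ A = {5,6,7,9,10,11,12}
(A ∪ C) \ ((B ∪ A) ∪ A) = {}
{5,6,7,8,9,10,11,12,13} and {} share no elements.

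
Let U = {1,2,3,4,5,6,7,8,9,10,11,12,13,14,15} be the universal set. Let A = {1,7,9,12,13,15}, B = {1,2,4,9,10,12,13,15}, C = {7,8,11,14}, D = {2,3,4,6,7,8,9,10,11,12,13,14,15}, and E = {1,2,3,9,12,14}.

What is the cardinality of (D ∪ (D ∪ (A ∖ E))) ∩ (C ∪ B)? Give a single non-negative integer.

11

A ∖ E = {7,13,15}
D ∪ (A ∖ E) = {2,3,4,6,7,8,9,10,11,12,13,14,15}
D ∪ (D ∪ (A ∖ E)) = {2,3,4,6,7,8,9,10,11,12,13,14,15}
C ∪ B = {1,2,4,7,8,9,10,11,12,13,14,15}
(D ∪ (D ∪ (A ∖ E))) ∩ (C ∪ B) = {2,4,7,8,9,10,11,12,13,14,15}
|(D ∪ (D ∪ (A ∖ E))) ∩ (C ∪ B)| = 11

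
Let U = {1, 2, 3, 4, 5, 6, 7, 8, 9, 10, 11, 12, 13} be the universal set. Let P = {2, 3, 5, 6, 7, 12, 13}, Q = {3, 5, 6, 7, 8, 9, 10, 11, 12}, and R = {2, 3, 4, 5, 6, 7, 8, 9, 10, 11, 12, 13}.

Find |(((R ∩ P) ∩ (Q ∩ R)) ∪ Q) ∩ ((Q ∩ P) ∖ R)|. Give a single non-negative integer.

R ∩ P = {2, 3, 5, 6, 7, 12, 13}
Q ∩ R = {3, 5, 6, 7, 8, 9, 10, 11, 12}
(R ∩ P) ∩ (Q ∩ R) = {3, 5, 6, 7, 12}
((R ∩ P) ∩ (Q ∩ R)) ∪ Q = {3, 5, 6, 7, 8, 9, 10, 11, 12}
Q ∩ P = {3, 5, 6, 7, 12}
(Q ∩ P) ∖ R = {}
(((R ∩ P) ∩ (Q ∩ R)) ∪ Q) ∩ ((Q ∩ P) ∖ R) = {}
|(((R ∩ P) ∩ (Q ∩ R)) ∪ Q) ∩ ((Q ∩ P) ∖ R)| = 0

0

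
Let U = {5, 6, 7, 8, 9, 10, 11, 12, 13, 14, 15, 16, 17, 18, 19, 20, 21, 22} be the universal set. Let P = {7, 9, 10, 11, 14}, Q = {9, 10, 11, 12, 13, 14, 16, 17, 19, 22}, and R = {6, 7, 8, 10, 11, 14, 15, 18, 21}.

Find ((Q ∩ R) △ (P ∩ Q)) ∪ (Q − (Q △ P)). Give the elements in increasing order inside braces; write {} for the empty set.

{9, 10, 11, 14}

Q ∩ R = {10, 11, 14}
P ∩ Q = {9, 10, 11, 14}
(Q ∩ R) △ (P ∩ Q) = {9}
Q △ P = {7, 12, 13, 16, 17, 19, 22}
Q − (Q △ P) = {9, 10, 11, 14}
((Q ∩ R) △ (P ∩ Q)) ∪ (Q − (Q △ P)) = {9, 10, 11, 14}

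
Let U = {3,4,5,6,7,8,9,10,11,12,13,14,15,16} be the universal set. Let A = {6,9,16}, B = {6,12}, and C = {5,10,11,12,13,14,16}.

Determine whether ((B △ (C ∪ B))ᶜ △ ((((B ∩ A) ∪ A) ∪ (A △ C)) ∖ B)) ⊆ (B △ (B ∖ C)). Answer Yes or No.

No

C ∪ B = {5,6,10,11,12,13,14,16}
B △ (C ∪ B) = {5,10,11,13,14,16}
(B △ (C ∪ B))ᶜ = {3,4,6,7,8,9,12,15}
B ∩ A = {6}
(B ∩ A) ∪ A = {6,9,16}
A △ C = {5,6,9,10,11,12,13,14}
((B ∩ A) ∪ A) ∪ (A △ C) = {5,6,9,10,11,12,13,14,16}
(((B ∩ A) ∪ A) ∪ (A △ C)) ∖ B = {5,9,10,11,13,14,16}
(B △ (C ∪ B))ᶜ △ ((((B ∩ A) ∪ A) ∪ (A △ C)) ∖ B) = {3,4,5,6,7,8,10,11,12,13,14,15,16}
B ∖ C = {6}
B △ (B ∖ C) = {12}
3 ∈ (B △ (C ∪ B))ᶜ △ ((((B ∩ A) ∪ A) ∪ (A △ C)) ∖ B) but 3 ∉ B △ (B ∖ C), so the inclusion fails.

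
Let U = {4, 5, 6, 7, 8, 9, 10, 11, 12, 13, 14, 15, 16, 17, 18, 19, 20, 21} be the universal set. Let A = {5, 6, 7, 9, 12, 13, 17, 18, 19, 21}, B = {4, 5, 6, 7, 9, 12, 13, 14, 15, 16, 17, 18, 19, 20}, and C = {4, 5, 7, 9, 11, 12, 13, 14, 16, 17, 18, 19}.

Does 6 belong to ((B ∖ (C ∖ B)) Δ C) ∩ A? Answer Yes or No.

6 ∉ C and 6 ∈ B, so 6 ∉ C ∖ B
6 ∈ B and 6 ∉ (C ∖ B), so 6 ∈ B ∖ (C ∖ B)
6 ∈ (B ∖ (C ∖ B)) and 6 ∉ C, so 6 ∈ (B ∖ (C ∖ B)) Δ C
6 ∈ ((B ∖ (C ∖ B)) Δ C) and 6 ∈ A, so 6 ∈ ((B ∖ (C ∖ B)) Δ C) ∩ A

Yes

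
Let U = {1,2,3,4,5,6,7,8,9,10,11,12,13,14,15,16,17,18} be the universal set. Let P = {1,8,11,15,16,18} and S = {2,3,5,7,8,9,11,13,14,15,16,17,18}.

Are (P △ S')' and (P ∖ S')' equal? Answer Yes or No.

S' = {1,4,6,10,12}
P △ S' = {4,6,8,10,11,12,15,16,18}
(P △ S')' = {1,2,3,5,7,9,13,14,17}
P ∖ S' = {8,11,15,16,18}
(P ∖ S')' = {1,2,3,4,5,6,7,9,10,12,13,14,17}
4 ∈ (P ∖ S')' but 4 ∉ (P △ S')', so they differ.

No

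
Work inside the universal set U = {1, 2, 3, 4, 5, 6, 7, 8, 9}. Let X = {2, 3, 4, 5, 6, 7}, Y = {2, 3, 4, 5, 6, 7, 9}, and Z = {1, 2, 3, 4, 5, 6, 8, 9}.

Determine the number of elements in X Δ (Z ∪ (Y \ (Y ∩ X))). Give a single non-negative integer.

4

Y ∩ X = {2, 3, 4, 5, 6, 7}
Y \ (Y ∩ X) = {9}
Z ∪ (Y \ (Y ∩ X)) = {1, 2, 3, 4, 5, 6, 8, 9}
X Δ (Z ∪ (Y \ (Y ∩ X))) = {1, 7, 8, 9}
|X Δ (Z ∪ (Y \ (Y ∩ X)))| = 4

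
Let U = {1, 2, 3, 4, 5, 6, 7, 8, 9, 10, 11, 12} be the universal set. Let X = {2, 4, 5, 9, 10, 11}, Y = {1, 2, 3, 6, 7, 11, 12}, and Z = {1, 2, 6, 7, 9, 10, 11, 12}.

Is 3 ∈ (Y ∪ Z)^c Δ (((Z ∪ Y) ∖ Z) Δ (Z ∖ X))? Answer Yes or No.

Yes

3 ∈ Y and 3 ∉ Z, so 3 ∈ Y ∪ Z
3 ∉ (Y ∪ Z)^c since 3 ∈ (Y ∪ Z)
3 ∉ Z and 3 ∈ Y, so 3 ∈ Z ∪ Y
3 ∈ (Z ∪ Y) and 3 ∉ Z, so 3 ∈ (Z ∪ Y) ∖ Z
3 ∉ Z and 3 ∉ X, so 3 ∉ Z ∖ X
3 ∈ ((Z ∪ Y) ∖ Z) and 3 ∉ (Z ∖ X), so 3 ∈ ((Z ∪ Y) ∖ Z) Δ (Z ∖ X)
3 ∉ (Y ∪ Z)^c and 3 ∈ (((Z ∪ Y) ∖ Z) Δ (Z ∖ X)), so 3 ∈ (Y ∪ Z)^c Δ (((Z ∪ Y) ∖ Z) Δ (Z ∖ X))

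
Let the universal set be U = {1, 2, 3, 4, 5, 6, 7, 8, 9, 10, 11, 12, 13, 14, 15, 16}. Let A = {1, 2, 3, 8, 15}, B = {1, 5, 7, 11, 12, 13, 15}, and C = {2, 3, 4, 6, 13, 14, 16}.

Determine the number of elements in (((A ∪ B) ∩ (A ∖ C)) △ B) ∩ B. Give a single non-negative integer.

A ∪ B = {1, 2, 3, 5, 7, 8, 11, 12, 13, 15}
A ∖ C = {1, 8, 15}
(A ∪ B) ∩ (A ∖ C) = {1, 8, 15}
((A ∪ B) ∩ (A ∖ C)) △ B = {5, 7, 8, 11, 12, 13}
(((A ∪ B) ∩ (A ∖ C)) △ B) ∩ B = {5, 7, 11, 12, 13}
|(((A ∪ B) ∩ (A ∖ C)) △ B) ∩ B| = 5

5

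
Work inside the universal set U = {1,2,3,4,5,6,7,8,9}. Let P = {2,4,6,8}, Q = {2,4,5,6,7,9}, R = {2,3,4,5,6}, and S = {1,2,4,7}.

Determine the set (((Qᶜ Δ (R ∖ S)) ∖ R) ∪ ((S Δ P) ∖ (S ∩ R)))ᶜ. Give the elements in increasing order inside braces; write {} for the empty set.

Qᶜ = {1,3,8}
R ∖ S = {3,5,6}
Qᶜ Δ (R ∖ S) = {1,5,6,8}
(Qᶜ Δ (R ∖ S)) ∖ R = {1,8}
S Δ P = {1,6,7,8}
S ∩ R = {2,4}
(S Δ P) ∖ (S ∩ R) = {1,6,7,8}
((Qᶜ Δ (R ∖ S)) ∖ R) ∪ ((S Δ P) ∖ (S ∩ R)) = {1,6,7,8}
(((Qᶜ Δ (R ∖ S)) ∖ R) ∪ ((S Δ P) ∖ (S ∩ R)))ᶜ = {2,3,4,5,9}

{2,3,4,5,9}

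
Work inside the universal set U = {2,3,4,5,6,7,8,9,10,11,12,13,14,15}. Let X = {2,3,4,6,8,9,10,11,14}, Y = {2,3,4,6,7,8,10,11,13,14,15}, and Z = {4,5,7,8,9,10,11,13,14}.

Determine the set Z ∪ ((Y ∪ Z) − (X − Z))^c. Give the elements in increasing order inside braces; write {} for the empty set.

{2,3,4,5,6,7,8,9,10,11,12,13,14}

Y ∪ Z = {2,3,4,5,6,7,8,9,10,11,13,14,15}
X − Z = {2,3,6}
(Y ∪ Z) − (X − Z) = {4,5,7,8,9,10,11,13,14,15}
((Y ∪ Z) − (X − Z))^c = {2,3,6,12}
Z ∪ ((Y ∪ Z) − (X − Z))^c = {2,3,4,5,6,7,8,9,10,11,12,13,14}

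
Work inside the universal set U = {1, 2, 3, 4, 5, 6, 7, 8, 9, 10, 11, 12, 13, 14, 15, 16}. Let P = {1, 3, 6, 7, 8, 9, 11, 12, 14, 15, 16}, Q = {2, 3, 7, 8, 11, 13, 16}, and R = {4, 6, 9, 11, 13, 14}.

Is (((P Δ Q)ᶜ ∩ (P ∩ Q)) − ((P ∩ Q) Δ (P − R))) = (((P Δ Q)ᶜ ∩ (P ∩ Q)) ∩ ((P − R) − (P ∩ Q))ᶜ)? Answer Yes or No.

No

P Δ Q = {1, 2, 6, 9, 12, 13, 14, 15}
(P Δ Q)ᶜ = {3, 4, 5, 7, 8, 10, 11, 16}
P ∩ Q = {3, 7, 8, 11, 16}
(P Δ Q)ᶜ ∩ (P ∩ Q) = {3, 7, 8, 11, 16}
P − R = {1, 3, 7, 8, 12, 15, 16}
(P ∩ Q) Δ (P − R) = {1, 11, 12, 15}
((P Δ Q)ᶜ ∩ (P ∩ Q)) − ((P ∩ Q) Δ (P − R)) = {3, 7, 8, 16}
(P − R) − (P ∩ Q) = {1, 12, 15}
((P − R) − (P ∩ Q))ᶜ = {2, 3, 4, 5, 6, 7, 8, 9, 10, 11, 13, 14, 16}
((P Δ Q)ᶜ ∩ (P ∩ Q)) ∩ ((P − R) − (P ∩ Q))ᶜ = {3, 7, 8, 11, 16}
11 ∈ ((P Δ Q)ᶜ ∩ (P ∩ Q)) ∩ ((P − R) − (P ∩ Q))ᶜ but 11 ∉ ((P Δ Q)ᶜ ∩ (P ∩ Q)) − ((P ∩ Q) Δ (P − R)), so they differ.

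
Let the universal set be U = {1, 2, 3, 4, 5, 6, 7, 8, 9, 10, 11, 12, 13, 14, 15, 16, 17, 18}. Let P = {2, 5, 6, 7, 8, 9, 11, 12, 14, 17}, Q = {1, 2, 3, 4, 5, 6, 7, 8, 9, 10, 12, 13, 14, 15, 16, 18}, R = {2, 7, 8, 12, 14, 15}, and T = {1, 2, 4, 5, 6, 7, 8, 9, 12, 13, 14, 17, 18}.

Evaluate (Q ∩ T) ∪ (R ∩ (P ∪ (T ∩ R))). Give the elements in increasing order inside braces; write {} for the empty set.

{1, 2, 4, 5, 6, 7, 8, 9, 12, 13, 14, 18}

Q ∩ T = {1, 2, 4, 5, 6, 7, 8, 9, 12, 13, 14, 18}
T ∩ R = {2, 7, 8, 12, 14}
P ∪ (T ∩ R) = {2, 5, 6, 7, 8, 9, 11, 12, 14, 17}
R ∩ (P ∪ (T ∩ R)) = {2, 7, 8, 12, 14}
(Q ∩ T) ∪ (R ∩ (P ∪ (T ∩ R))) = {1, 2, 4, 5, 6, 7, 8, 9, 12, 13, 14, 18}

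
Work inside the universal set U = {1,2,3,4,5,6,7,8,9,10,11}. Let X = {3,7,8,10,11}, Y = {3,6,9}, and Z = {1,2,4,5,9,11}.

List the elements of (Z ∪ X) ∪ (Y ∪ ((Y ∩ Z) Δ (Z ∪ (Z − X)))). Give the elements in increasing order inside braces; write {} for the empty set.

Z ∪ X = {1,2,3,4,5,7,8,9,10,11}
Y ∩ Z = {9}
Z − X = {1,2,4,5,9}
Z ∪ (Z − X) = {1,2,4,5,9,11}
(Y ∩ Z) Δ (Z ∪ (Z − X)) = {1,2,4,5,11}
Y ∪ ((Y ∩ Z) Δ (Z ∪ (Z − X))) = {1,2,3,4,5,6,9,11}
(Z ∪ X) ∪ (Y ∪ ((Y ∩ Z) Δ (Z ∪ (Z − X)))) = {1,2,3,4,5,6,7,8,9,10,11}

{1,2,3,4,5,6,7,8,9,10,11}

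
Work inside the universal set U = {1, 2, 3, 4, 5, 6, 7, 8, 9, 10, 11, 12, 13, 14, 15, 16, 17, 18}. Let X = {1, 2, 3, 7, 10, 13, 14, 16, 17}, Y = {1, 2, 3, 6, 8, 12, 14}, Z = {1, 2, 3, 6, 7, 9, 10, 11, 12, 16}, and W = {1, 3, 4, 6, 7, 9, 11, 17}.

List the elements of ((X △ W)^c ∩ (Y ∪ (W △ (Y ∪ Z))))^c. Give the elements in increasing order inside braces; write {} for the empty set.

X △ W = {2, 4, 6, 9, 10, 11, 13, 14, 16}
(X △ W)^c = {1, 3, 5, 7, 8, 12, 15, 17, 18}
Y ∪ Z = {1, 2, 3, 6, 7, 8, 9, 10, 11, 12, 14, 16}
W △ (Y ∪ Z) = {2, 4, 8, 10, 12, 14, 16, 17}
Y ∪ (W △ (Y ∪ Z)) = {1, 2, 3, 4, 6, 8, 10, 12, 14, 16, 17}
(X △ W)^c ∩ (Y ∪ (W △ (Y ∪ Z))) = {1, 3, 8, 12, 17}
((X △ W)^c ∩ (Y ∪ (W △ (Y ∪ Z))))^c = {2, 4, 5, 6, 7, 9, 10, 11, 13, 14, 15, 16, 18}

{2, 4, 5, 6, 7, 9, 10, 11, 13, 14, 15, 16, 18}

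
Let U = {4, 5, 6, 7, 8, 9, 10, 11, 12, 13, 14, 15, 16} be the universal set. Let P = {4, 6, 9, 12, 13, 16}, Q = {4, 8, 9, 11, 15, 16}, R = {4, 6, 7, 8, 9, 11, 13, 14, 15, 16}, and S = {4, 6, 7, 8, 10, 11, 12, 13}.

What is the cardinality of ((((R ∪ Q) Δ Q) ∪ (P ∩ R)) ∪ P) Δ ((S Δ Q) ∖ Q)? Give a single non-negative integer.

5

R ∪ Q = {4, 6, 7, 8, 9, 11, 13, 14, 15, 16}
(R ∪ Q) Δ Q = {6, 7, 13, 14}
P ∩ R = {4, 6, 9, 13, 16}
((R ∪ Q) Δ Q) ∪ (P ∩ R) = {4, 6, 7, 9, 13, 14, 16}
(((R ∪ Q) Δ Q) ∪ (P ∩ R)) ∪ P = {4, 6, 7, 9, 12, 13, 14, 16}
S Δ Q = {6, 7, 9, 10, 12, 13, 15, 16}
(S Δ Q) ∖ Q = {6, 7, 10, 12, 13}
((((R ∪ Q) Δ Q) ∪ (P ∩ R)) ∪ P) Δ ((S Δ Q) ∖ Q) = {4, 9, 10, 14, 16}
|((((R ∪ Q) Δ Q) ∪ (P ∩ R)) ∪ P) Δ ((S Δ Q) ∖ Q)| = 5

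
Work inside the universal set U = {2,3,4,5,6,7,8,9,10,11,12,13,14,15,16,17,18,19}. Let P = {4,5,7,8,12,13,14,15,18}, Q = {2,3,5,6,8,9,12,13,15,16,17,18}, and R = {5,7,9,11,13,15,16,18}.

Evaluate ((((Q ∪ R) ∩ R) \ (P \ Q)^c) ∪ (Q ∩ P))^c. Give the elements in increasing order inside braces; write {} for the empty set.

{2,3,4,6,9,10,11,14,16,17,19}

Q ∪ R = {2,3,5,6,7,8,9,11,12,13,15,16,17,18}
(Q ∪ R) ∩ R = {5,7,9,11,13,15,16,18}
P \ Q = {4,7,14}
(P \ Q)^c = {2,3,5,6,8,9,10,11,12,13,15,16,17,18,19}
((Q ∪ R) ∩ R) \ (P \ Q)^c = {7}
Q ∩ P = {5,8,12,13,15,18}
(((Q ∪ R) ∩ R) \ (P \ Q)^c) ∪ (Q ∩ P) = {5,7,8,12,13,15,18}
((((Q ∪ R) ∩ R) \ (P \ Q)^c) ∪ (Q ∩ P))^c = {2,3,4,6,9,10,11,14,16,17,19}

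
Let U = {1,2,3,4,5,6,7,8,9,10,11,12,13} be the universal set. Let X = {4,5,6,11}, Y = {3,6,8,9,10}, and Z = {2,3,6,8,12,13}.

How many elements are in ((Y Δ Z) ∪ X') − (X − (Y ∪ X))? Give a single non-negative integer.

Y Δ Z = {2,9,10,12,13}
X' = {1,2,3,7,8,9,10,12,13}
(Y Δ Z) ∪ X' = {1,2,3,7,8,9,10,12,13}
Y ∪ X = {3,4,5,6,8,9,10,11}
X − (Y ∪ X) = {}
((Y Δ Z) ∪ X') − (X − (Y ∪ X)) = {1,2,3,7,8,9,10,12,13}
|((Y Δ Z) ∪ X') − (X − (Y ∪ X))| = 9

9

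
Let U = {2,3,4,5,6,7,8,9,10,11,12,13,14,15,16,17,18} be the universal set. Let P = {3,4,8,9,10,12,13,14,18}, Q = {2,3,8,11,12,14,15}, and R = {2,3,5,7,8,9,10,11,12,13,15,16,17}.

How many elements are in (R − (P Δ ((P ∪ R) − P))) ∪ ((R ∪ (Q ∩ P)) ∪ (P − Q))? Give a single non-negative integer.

P ∪ R = {2,3,4,5,7,8,9,10,11,12,13,14,15,16,17,18}
(P ∪ R) − P = {2,5,7,11,15,16,17}
P Δ ((P ∪ R) − P) = {2,3,4,5,7,8,9,10,11,12,13,14,15,16,17,18}
R − (P Δ ((P ∪ R) − P)) = {}
Q ∩ P = {3,8,12,14}
R ∪ (Q ∩ P) = {2,3,5,7,8,9,10,11,12,13,14,15,16,17}
P − Q = {4,9,10,13,18}
(R ∪ (Q ∩ P)) ∪ (P − Q) = {2,3,4,5,7,8,9,10,11,12,13,14,15,16,17,18}
(R − (P Δ ((P ∪ R) − P))) ∪ ((R ∪ (Q ∩ P)) ∪ (P − Q)) = {2,3,4,5,7,8,9,10,11,12,13,14,15,16,17,18}
|(R − (P Δ ((P ∪ R) − P))) ∪ ((R ∪ (Q ∩ P)) ∪ (P − Q))| = 16

16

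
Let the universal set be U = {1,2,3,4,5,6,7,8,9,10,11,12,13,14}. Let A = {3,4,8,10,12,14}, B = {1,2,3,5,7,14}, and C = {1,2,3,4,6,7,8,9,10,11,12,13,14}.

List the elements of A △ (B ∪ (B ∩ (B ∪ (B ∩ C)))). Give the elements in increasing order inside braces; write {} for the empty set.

{1,2,4,5,7,8,10,12}

B ∩ C = {1,2,3,7,14}
B ∪ (B ∩ C) = {1,2,3,5,7,14}
B ∩ (B ∪ (B ∩ C)) = {1,2,3,5,7,14}
B ∪ (B ∩ (B ∪ (B ∩ C))) = {1,2,3,5,7,14}
A △ (B ∪ (B ∩ (B ∪ (B ∩ C)))) = {1,2,4,5,7,8,10,12}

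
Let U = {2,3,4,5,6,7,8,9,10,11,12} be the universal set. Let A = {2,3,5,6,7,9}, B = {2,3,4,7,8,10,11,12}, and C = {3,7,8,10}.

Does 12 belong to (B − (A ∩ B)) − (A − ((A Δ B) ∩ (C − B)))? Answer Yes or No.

12 ∉ A and 12 ∈ B, so 12 ∉ A ∩ B
12 ∈ B and 12 ∉ (A ∩ B), so 12 ∈ B − (A ∩ B)
12 ∉ A and 12 ∈ B, so 12 ∈ A Δ B
12 ∉ C and 12 ∈ B, so 12 ∉ C − B
12 ∈ (A Δ B) and 12 ∉ (C − B), so 12 ∉ (A Δ B) ∩ (C − B)
12 ∉ A and 12 ∉ ((A Δ B) ∩ (C − B)), so 12 ∉ A − ((A Δ B) ∩ (C − B))
12 ∈ (B − (A ∩ B)) and 12 ∉ (A − ((A Δ B) ∩ (C − B))), so 12 ∈ (B − (A ∩ B)) − (A − ((A Δ B) ∩ (C − B)))

Yes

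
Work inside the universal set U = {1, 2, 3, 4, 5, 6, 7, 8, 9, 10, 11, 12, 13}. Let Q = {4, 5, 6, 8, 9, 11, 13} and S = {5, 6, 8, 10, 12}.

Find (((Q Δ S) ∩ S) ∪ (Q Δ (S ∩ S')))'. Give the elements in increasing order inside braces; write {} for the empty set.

{1, 2, 3, 7}

Q Δ S = {4, 9, 10, 11, 12, 13}
(Q Δ S) ∩ S = {10, 12}
S' = {1, 2, 3, 4, 7, 9, 11, 13}
S ∩ S' = {}
Q Δ (S ∩ S') = {4, 5, 6, 8, 9, 11, 13}
((Q Δ S) ∩ S) ∪ (Q Δ (S ∩ S')) = {4, 5, 6, 8, 9, 10, 11, 12, 13}
(((Q Δ S) ∩ S) ∪ (Q Δ (S ∩ S')))' = {1, 2, 3, 7}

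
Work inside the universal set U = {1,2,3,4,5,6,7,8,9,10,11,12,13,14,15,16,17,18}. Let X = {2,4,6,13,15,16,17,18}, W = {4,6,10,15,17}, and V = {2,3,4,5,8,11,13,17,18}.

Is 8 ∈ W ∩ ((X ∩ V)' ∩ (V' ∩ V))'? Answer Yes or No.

8 ∉ X and 8 ∈ V, so 8 ∉ X ∩ V
8 ∈ (X ∩ V)' since 8 ∉ (X ∩ V)
8 ∈ V, so 8 ∉ V'
8 ∉ V' and 8 ∈ V, so 8 ∉ V' ∩ V
8 ∈ (X ∩ V)' and 8 ∉ (V' ∩ V), so 8 ∉ (X ∩ V)' ∩ (V' ∩ V)
8 ∈ ((X ∩ V)' ∩ (V' ∩ V))' since 8 ∉ ((X ∩ V)' ∩ (V' ∩ V))
8 ∉ W and 8 ∈ ((X ∩ V)' ∩ (V' ∩ V))', so 8 ∉ W ∩ ((X ∩ V)' ∩ (V' ∩ V))'

No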